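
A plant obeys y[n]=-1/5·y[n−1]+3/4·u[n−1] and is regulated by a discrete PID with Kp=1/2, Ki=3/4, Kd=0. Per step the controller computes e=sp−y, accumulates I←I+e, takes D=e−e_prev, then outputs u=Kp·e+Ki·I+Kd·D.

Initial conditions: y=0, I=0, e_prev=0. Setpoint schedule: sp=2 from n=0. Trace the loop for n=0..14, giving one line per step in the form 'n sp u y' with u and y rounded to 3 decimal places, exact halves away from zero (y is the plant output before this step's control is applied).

(exact arithmetic carried between steps; '≈' marks a value shown rounded to 6 d.p. or computed from one; I and e_prev carry over from the previous line; the table rounds u and y to 3 d.p., halves away from zero)
n=0: y=0, sp=2, e=sp−y=2; I=2, D=e−e_prev=2; u=1/2·2+3/4·2+0·2=2.5; next y=-1/5·0+3/4·2.5=1.875
n=1: y=1.875, sp=2, e=sp−y=0.125; I=2.125, D=e−e_prev=-1.875; u=1/2·0.125+3/4·2.125+0·(-1.875)=1.65625; next y=-1/5·1.875+3/4·1.65625≈0.867188
n=2: y≈0.867188, sp=2, e=sp−y≈1.132813; I≈3.257813, D=e−e_prev≈1.007813; u=1/2·1.132813+3/4·3.257813+0·1.007813≈3.009766; next y=-1/5·0.867188+3/4·3.009766≈2.083887
n=3: y≈2.083887, sp=2, e=sp−y≈-0.083887; I≈3.173926, D=e−e_prev≈-1.216699; u=1/2·(-0.083887)+3/4·3.173926+0·(-1.216699)≈2.338501; next y=-1/5·2.083887+3/4·2.338501≈1.337098
n=4: y≈1.337098, sp=2, e=sp−y≈0.662902; I≈3.836827, D=e−e_prev≈0.746788; u=1/2·0.662902+3/4·3.836827+0·0.746788≈3.209071; next y=-1/5·1.337098+3/4·3.209071≈2.139384
n=5: y≈2.139384, sp=2, e=sp−y≈-0.139384; I≈3.697444, D=e−e_prev≈-0.802285; u=1/2·(-0.139384)+3/4·3.697444+0·(-0.802285)≈2.703391; next y=-1/5·2.139384+3/4·2.703391≈1.599666
n=6: y≈1.599666, sp=2, e=sp−y≈0.400334; I≈4.097777, D=e−e_prev≈0.539718; u=1/2·0.400334+3/4·4.097777+0·0.539718≈3.273500; next y=-1/5·1.599666+3/4·3.273500≈2.135192
n=7: y≈2.135192, sp=2, e=sp−y≈-0.135192; I≈3.962586, D=e−e_prev≈-0.535525; u=1/2·(-0.135192)+3/4·3.962586+0·(-0.535525)≈2.904343; next y=-1/5·2.135192+3/4·2.904343≈1.751219
n=8: y≈1.751219, sp=2, e=sp−y≈0.248781; I≈4.211366, D=e−e_prev≈0.383972; u=1/2·0.248781+3/4·4.211366+0·0.383972≈3.282915; next y=-1/5·1.751219+3/4·3.282915≈2.111943
n=9: y≈2.111943, sp=2, e=sp−y≈-0.111943; I≈4.099424, D=e−e_prev≈-0.360723; u=1/2·(-0.111943)+3/4·4.099424+0·(-0.360723)≈3.018597; next y=-1/5·2.111943+3/4·3.018597≈1.841559
n=10: y≈1.841559, sp=2, e=sp−y≈0.158441; I≈4.257865, D=e−e_prev≈0.270384; u=1/2·0.158441+3/4·4.257865+0·0.270384≈3.272619; next y=-1/5·1.841559+3/4·3.272619≈2.086153
n=11: y≈2.086153, sp=2, e=sp−y≈-0.086153; I≈4.171712, D=e−e_prev≈-0.244594; u=1/2·(-0.086153)+3/4·4.171712+0·(-0.244594)≈3.085708; next y=-1/5·2.086153+3/4·3.085708≈1.897050
n=12: y≈1.897050, sp=2, e=sp−y≈0.102950; I≈4.274662, D=e−e_prev≈0.189102; u=1/2·0.102950+3/4·4.274662+0·0.189102≈3.257471; next y=-1/5·1.897050+3/4·3.257471≈2.063693
n=13: y≈2.063693, sp=2, e=sp−y≈-0.063693; I≈4.210969, D=e−e_prev≈-0.166643; u=1/2·(-0.063693)+3/4·4.210969+0·(-0.166643)≈3.126380; next y=-1/5·2.063693+3/4·3.126380≈1.932046
n=14: y≈1.932046, sp=2, e=sp−y≈0.067954; I≈4.278922, D=e−e_prev≈0.131647; u=1/2·0.067954+3/4·4.278922+0·0.131647≈3.243169; next y=-1/5·1.932046+3/4·3.243169≈2.045967

0 2 2.500 0.000
1 2 1.656 1.875
2 2 3.010 0.867
3 2 2.339 2.084
4 2 3.209 1.337
5 2 2.703 2.139
6 2 3.273 1.600
7 2 2.904 2.135
8 2 3.283 1.751
9 2 3.019 2.112
10 2 3.273 1.842
11 2 3.086 2.086
12 2 3.257 1.897
13 2 3.126 2.064
14 2 3.243 1.932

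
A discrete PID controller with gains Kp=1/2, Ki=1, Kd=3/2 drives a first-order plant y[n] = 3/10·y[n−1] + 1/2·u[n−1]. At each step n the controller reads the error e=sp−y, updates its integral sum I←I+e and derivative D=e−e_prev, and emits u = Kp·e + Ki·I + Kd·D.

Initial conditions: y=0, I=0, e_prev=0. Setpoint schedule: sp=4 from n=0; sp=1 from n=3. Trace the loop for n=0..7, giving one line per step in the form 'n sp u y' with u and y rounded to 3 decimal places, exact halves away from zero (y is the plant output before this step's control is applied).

(exact arithmetic carried between steps; '≈' marks a value shown rounded to 6 d.p. or computed from one; I and e_prev carry over from the previous line; the table rounds u and y to 3 d.p., halves away from zero)
n=0: y=0, sp=4, e=sp−y=4; I=4, D=e−e_prev=4; u=1/2·4+1·4+3/2·4=12; next y=3/10·0+1/2·12=6
n=1: y=6, sp=4, e=sp−y=-2; I=2, D=e−e_prev=-6; u=1/2·(-2)+1·2+3/2·(-6)=-8; next y=3/10·6+1/2·(-8)=-2.2
n=2: y=-2.2, sp=4, e=sp−y=6.2; I=8.2, D=e−e_prev=8.2; u=1/2·6.2+1·8.2+3/2·8.2=23.6; next y=3/10·(-2.2)+1/2·23.6=11.14
n=3: y=11.14, sp=1, e=sp−y=-10.14; I=-1.94, D=e−e_prev=-16.34; u=1/2·(-10.14)+1·(-1.94)+3/2·(-16.34)=-31.52; next y=3/10·11.14+1/2·(-31.52)=-12.418
n=4: y=-12.418, sp=1, e=sp−y=13.418; I=11.478, D=e−e_prev=23.558; u=1/2·13.418+1·11.478+3/2·23.558=53.524; next y=3/10·(-12.418)+1/2·53.524=23.0366
n=5: y=23.0366, sp=1, e=sp−y=-22.0366; I=-10.5586, D=e−e_prev=-35.4546; u=1/2·(-22.0366)+1·(-10.5586)+3/2·(-35.4546)=-74.7588; next y=3/10·23.0366+1/2·(-74.7588)=-30.46842
n=6: y=-30.46842, sp=1, e=sp−y=31.46842; I=20.90982, D=e−e_prev=53.50502; u=1/2·31.46842+1·20.90982+3/2·53.50502=116.90156; next y=3/10·(-30.46842)+1/2·116.90156=49.310254
n=7: y=49.310254, sp=1, e=sp−y=-48.310254; I=-27.400434, D=e−e_prev=-79.778674; u=1/2·(-48.310254)+1·(-27.400434)+3/2·(-79.778674)=-171.223572; next y=3/10·49.310254+1/2·(-171.223572)≈-70.818710

0 4 12.000 0.000
1 4 -8.000 6.000
2 4 23.600 -2.200
3 1 -31.520 11.140
4 1 53.524 -12.418
5 1 -74.759 23.037
6 1 116.902 -30.468
7 1 -171.224 49.310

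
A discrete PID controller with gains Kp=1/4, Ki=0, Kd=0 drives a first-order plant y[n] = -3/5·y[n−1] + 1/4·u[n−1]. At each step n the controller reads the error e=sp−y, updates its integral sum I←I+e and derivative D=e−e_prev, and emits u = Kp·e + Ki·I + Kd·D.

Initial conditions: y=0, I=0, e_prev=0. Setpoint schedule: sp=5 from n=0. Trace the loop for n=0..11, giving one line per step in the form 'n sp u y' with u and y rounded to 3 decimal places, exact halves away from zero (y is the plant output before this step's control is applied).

0 5 1.250 0.000
1 5 1.172 0.313
2 5 1.224 0.105
3 5 1.189 0.243
4 5 1.212 0.152
5 5 1.197 0.212
6 5 1.207 0.172
7 5 1.200 0.198
8 5 1.205 0.181
9 5 1.202 0.193
10 5 1.204 0.185
11 5 1.203 0.190

(exact arithmetic carried between steps; '≈' marks a value shown rounded to 6 d.p. or computed from one; I and e_prev carry over from the previous line; the table rounds u and y to 3 d.p., halves away from zero)
n=0: y=0, sp=5, e=sp−y=5; I=5, D=e−e_prev=5; u=1/4·5+0·5+0·5=1.25; next y=-3/5·0+1/4·1.25=0.3125
n=1: y=0.3125, sp=5, e=sp−y=4.6875; I=9.6875, D=e−e_prev=-0.3125; u=1/4·4.6875+0·9.6875+0·(-0.3125)=1.171875; next y=-3/5·0.3125+1/4·1.171875≈0.105469
n=2: y≈0.105469, sp=5, e=sp−y≈4.894531; I≈14.582031, D=e−e_prev≈0.207031; u=1/4·4.894531+0·14.582031+0·0.207031≈1.223633; next y=-3/5·0.105469+1/4·1.223633≈0.242627
n=3: y≈0.242627, sp=5, e=sp−y≈4.757373; I≈19.339404, D=e−e_prev≈-0.137158; u=1/4·4.757373+0·19.339404+0·(-0.137158)≈1.189343; next y=-3/5·0.242627+1/4·1.189343≈0.151760
n=4: y≈0.151760, sp=5, e=sp−y≈4.848240; I≈24.187645, D=e−e_prev≈0.090867; u=1/4·4.848240+0·24.187645+0·0.090867≈1.212060; next y=-3/5·0.151760+1/4·1.212060≈0.211959
n=5: y≈0.211959, sp=5, e=sp−y≈4.788041; I≈28.975685, D=e−e_prev≈-0.060200; u=1/4·4.788041+0·28.975685+0·(-0.060200)≈1.197010; next y=-3/5·0.211959+1/4·1.197010≈0.172077
n=6: y≈0.172077, sp=5, e=sp−y≈4.827923; I≈33.803608, D=e−e_prev≈0.039882; u=1/4·4.827923+0·33.803608+0·0.039882≈1.206981; next y=-3/5·0.172077+1/4·1.206981≈0.198499
n=7: y≈0.198499, sp=5, e=sp−y≈4.801501; I≈38.605109, D=e−e_prev≈-0.026422; u=1/4·4.801501+0·38.605109+0·(-0.026422)≈1.200375; next y=-3/5·0.198499+1/4·1.200375≈0.180994
n=8: y≈0.180994, sp=5, e=sp−y≈4.819006; I≈43.424115, D=e−e_prev≈0.017505; u=1/4·4.819006+0·43.424115+0·0.017505≈1.204751; next y=-3/5·0.180994+1/4·1.204751≈0.192591
n=9: y≈0.192591, sp=5, e=sp−y≈4.807409; I≈48.231524, D=e−e_prev≈-0.011597; u=1/4·4.807409+0·48.231524+0·(-0.011597)≈1.201852; next y=-3/5·0.192591+1/4·1.201852≈0.184908
n=10: y≈0.184908, sp=5, e=sp−y≈4.815092; I≈53.046615, D=e−e_prev≈0.007683; u=1/4·4.815092+0·53.046615+0·0.007683≈1.203773; next y=-3/5·0.184908+1/4·1.203773≈0.189998
n=11: y≈0.189998, sp=5, e=sp−y≈4.810002; I≈57.856617, D=e−e_prev≈-0.005090; u=1/4·4.810002+0·57.856617+0·(-0.005090)≈1.202500; next y=-3/5·0.189998+1/4·1.202500≈0.186626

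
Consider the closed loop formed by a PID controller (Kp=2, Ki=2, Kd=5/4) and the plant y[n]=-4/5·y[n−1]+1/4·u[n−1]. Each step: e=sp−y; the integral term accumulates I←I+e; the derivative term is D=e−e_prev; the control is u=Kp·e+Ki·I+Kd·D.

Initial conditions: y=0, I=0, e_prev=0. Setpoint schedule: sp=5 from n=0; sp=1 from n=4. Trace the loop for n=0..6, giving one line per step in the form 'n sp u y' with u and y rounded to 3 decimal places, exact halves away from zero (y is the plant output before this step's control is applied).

(exact arithmetic carried between steps; '≈' marks a value shown rounded to 6 d.p. or computed from one; I and e_prev carry over from the previous line; the table rounds u and y to 3 d.p., halves away from zero)
n=0: y=0, sp=5, e=sp−y=5; I=5, D=e−e_prev=5; u=2·5+2·5+5/4·5=26.25; next y=-4/5·0+1/4·26.25=6.5625
n=1: y=6.5625, sp=5, e=sp−y=-1.5625; I=3.4375, D=e−e_prev=-6.5625; u=2·(-1.5625)+2·3.4375+5/4·(-6.5625)=-4.453125; next y=-4/5·6.5625+1/4·(-4.453125)≈-6.363281
n=2: y≈-6.363281, sp=5, e=sp−y≈11.363281; I≈14.800781, D=e−e_prev≈12.925781; u=2·11.363281+2·14.800781+5/4·12.925781≈68.485352; next y=-4/5·(-6.363281)+1/4·68.485352≈22.211963
n=3: y≈22.211963, sp=5, e=sp−y≈-17.211963; I≈-2.411182, D=e−e_prev≈-28.575244; u=2·(-17.211963)+2·(-2.411182)+5/4·(-28.575244)≈-74.965344; next y=-4/5·22.211963+1/4·(-74.965344)≈-36.510906
n=4: y≈-36.510906, sp=1, e=sp−y≈37.510906; I≈35.099725, D=e−e_prev≈54.722869; u=2·37.510906+2·35.099725+5/4·54.722869≈213.624849; next y=-4/5·(-36.510906)+1/4·213.624849≈82.614937
n=5: y≈82.614937, sp=1, e=sp−y≈-81.614937; I≈-46.515213, D=e−e_prev≈-119.125844; u=2·(-81.614937)+2·(-46.515213)+5/4·(-119.125844)≈-405.167604; next y=-4/5·82.614937+1/4·(-405.167604)≈-167.383851
n=6: y≈-167.383851, sp=1, e=sp−y≈168.383851; I≈121.868638, D=e−e_prev≈249.998788; u=2·168.383851+2·121.868638+5/4·249.998788≈893.003464; next y=-4/5·(-167.383851)+1/4·893.003464≈357.157947

0 5 26.250 0.000
1 5 -4.453 6.563
2 5 68.485 -6.363
3 5 -74.965 22.212
4 1 213.625 -36.511
5 1 -405.168 82.615
6 1 893.003 -167.384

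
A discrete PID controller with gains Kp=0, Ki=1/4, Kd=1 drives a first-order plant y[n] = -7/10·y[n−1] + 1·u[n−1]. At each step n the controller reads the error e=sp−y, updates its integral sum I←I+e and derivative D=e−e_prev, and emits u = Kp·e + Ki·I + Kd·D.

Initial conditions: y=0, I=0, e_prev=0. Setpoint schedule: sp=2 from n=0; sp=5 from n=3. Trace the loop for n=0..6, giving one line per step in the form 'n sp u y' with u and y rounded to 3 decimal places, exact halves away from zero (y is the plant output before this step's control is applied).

0 2 2.500 0.000
1 2 -2.125 2.500
2 2 8.219 -3.875
3 5 -11.445 10.931
4 5 36.414 -19.097
5 5 -73.689 49.782
6 5 181.892 -108.536

(exact arithmetic carried between steps; '≈' marks a value shown rounded to 6 d.p. or computed from one; I and e_prev carry over from the previous line; the table rounds u and y to 3 d.p., halves away from zero)
n=0: y=0, sp=2, e=sp−y=2; I=2, D=e−e_prev=2; u=0·2+1/4·2+1·2=2.5; next y=-7/10·0+1·2.5=2.5
n=1: y=2.5, sp=2, e=sp−y=-0.5; I=1.5, D=e−e_prev=-2.5; u=0·(-0.5)+1/4·1.5+1·(-2.5)=-2.125; next y=-7/10·2.5+1·(-2.125)=-3.875
n=2: y=-3.875, sp=2, e=sp−y=5.875; I=7.375, D=e−e_prev=6.375; u=0·5.875+1/4·7.375+1·6.375=8.21875; next y=-7/10·(-3.875)+1·8.21875=10.93125
n=3: y=10.93125, sp=5, e=sp−y=-5.93125; I=1.44375, D=e−e_prev=-11.80625; u=0·(-5.93125)+1/4·1.44375+1·(-11.80625)≈-11.445313; next y=-7/10·10.93125+1·(-11.445313)≈-19.097188
n=4: y≈-19.097188, sp=5, e=sp−y≈24.097188; I≈25.540938, D=e−e_prev≈30.028438; u=0·24.097188+1/4·25.540938+1·30.028438≈36.413672; next y=-7/10·(-19.097188)+1·36.413672≈49.781703
n=5: y≈49.781703, sp=5, e=sp−y≈-44.781703; I≈-19.240766, D=e−e_prev≈-68.878891; u=0·(-44.781703)+1/4·(-19.240766)+1·(-68.878891)≈-73.689082; next y=-7/10·49.781703+1·(-73.689082)≈-108.536274
n=6: y≈-108.536274, sp=5, e=sp−y≈113.536274; I≈94.295509, D=e−e_prev≈158.317977; u=0·113.536274+1/4·94.295509+1·158.317977≈181.891854; next y=-7/10·(-108.536274)+1·181.891854≈257.867246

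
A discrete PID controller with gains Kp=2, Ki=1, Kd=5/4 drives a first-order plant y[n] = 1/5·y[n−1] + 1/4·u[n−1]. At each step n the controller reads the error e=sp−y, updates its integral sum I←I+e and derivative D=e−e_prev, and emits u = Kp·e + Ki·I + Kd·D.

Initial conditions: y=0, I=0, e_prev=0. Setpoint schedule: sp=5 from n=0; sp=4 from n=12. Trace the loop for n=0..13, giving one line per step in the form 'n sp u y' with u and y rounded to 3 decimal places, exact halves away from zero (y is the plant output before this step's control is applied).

0 5 21.250 0.000
1 5 -2.578 5.313
2 5 24.552 0.418
3 5 -1.650 6.222
4 5 27.289 0.832
5 5 -1.446 6.989
6 5 29.559 1.036
7 5 -1.801 7.597
8 5 31.546 1.069
9 5 -2.566 8.100
10 5 33.391 0.979
11 5 -3.640 8.543
12 4 30.937 0.799
13 4 -4.448 7.894

(exact arithmetic carried between steps; '≈' marks a value shown rounded to 6 d.p. or computed from one; I and e_prev carry over from the previous line; the table rounds u and y to 3 d.p., halves away from zero)
n=0: y=0, sp=5, e=sp−y=5; I=5, D=e−e_prev=5; u=2·5+1·5+5/4·5=21.25; next y=1/5·0+1/4·21.25=5.3125
n=1: y=5.3125, sp=5, e=sp−y=-0.3125; I=4.6875, D=e−e_prev=-5.3125; u=2·(-0.3125)+1·4.6875+5/4·(-5.3125)=-2.578125; next y=1/5·5.3125+1/4·(-2.578125)≈0.417969
n=2: y≈0.417969, sp=5, e=sp−y≈4.582031; I≈9.269531, D=e−e_prev≈4.894531; u=2·4.582031+1·9.269531+5/4·4.894531≈24.551758; next y=1/5·0.417969+1/4·24.551758≈6.221533
n=3: y≈6.221533, sp=5, e=sp−y≈-1.221533; I≈8.047998, D=e−e_prev≈-5.803564; u=2·(-1.221533)+1·8.047998+5/4·(-5.803564)≈-1.649524; next y=1/5·6.221533+1/4·(-1.649524)≈0.831926
n=4: y≈0.831926, sp=5, e=sp−y≈4.168074; I≈12.216072, D=e−e_prev≈5.389608; u=2·4.168074+1·12.216072+5/4·5.389608≈27.289230; next y=1/5·0.831926+1/4·27.289230≈6.988693
n=5: y≈6.988693, sp=5, e=sp−y≈-1.988693; I≈10.227380, D=e−e_prev≈-6.156767; u=2·(-1.988693)+1·10.227380+5/4·(-6.156767)≈-1.445965; next y=1/5·6.988693+1/4·(-1.445965)≈1.036247
n=6: y≈1.036247, sp=5, e=sp−y≈3.963753; I≈14.191132, D=e−e_prev≈5.952445; u=2·3.963753+1·14.191132+5/4·5.952445≈29.559194; next y=1/5·1.036247+1/4·29.559194≈7.597048
n=7: y≈7.597048, sp=5, e=sp−y≈-2.597048; I≈11.594084, D=e−e_prev≈-6.560801; u=2·(-2.597048)+1·11.594084+5/4·(-6.560801)≈-1.801013; next y=1/5·7.597048+1/4·(-1.801013)≈1.069156
n=8: y≈1.069156, sp=5, e=sp−y≈3.930844; I≈15.524928, D=e−e_prev≈6.527892; u=2·3.930844+1·15.524928+5/4·6.527892≈31.546479; next y=1/5·1.069156+1/4·31.546479≈8.100451
n=9: y≈8.100451, sp=5, e=sp−y≈-3.100451; I≈12.424477, D=e−e_prev≈-7.031295; u=2·(-3.100451)+1·12.424477+5/4·(-7.031295)≈-2.565544; next y=1/5·8.100451+1/4·(-2.565544)≈0.978704
n=10: y≈0.978704, sp=5, e=sp−y≈4.021296; I≈16.445772, D=e−e_prev≈7.121747; u=2·4.021296+1·16.445772+5/4·7.121747≈33.390548; next y=1/5·0.978704+1/4·33.390548≈8.543378
n=11: y≈8.543378, sp=5, e=sp−y≈-3.543378; I≈12.902395, D=e−e_prev≈-7.564674; u=2·(-3.543378)+1·12.902395+5/4·(-7.564674)≈-3.640203; next y=1/5·8.543378+1/4·(-3.640203)≈0.798625
n=12: y≈0.798625, sp=4, e=sp−y≈3.201375; I≈16.103770, D=e−e_prev≈6.744753; u=2·3.201375+1·16.103770+5/4·6.744753≈30.937461; next y=1/5·0.798625+1/4·30.937461≈7.894090
n=13: y≈7.894090, sp=4, e=sp−y≈-3.894090; I≈12.209680, D=e−e_prev≈-7.095465; u=2·(-3.894090)+1·12.209680+5/4·(-7.095465)≈-4.447833; next y=1/5·7.894090+1/4·(-4.447833)≈0.466860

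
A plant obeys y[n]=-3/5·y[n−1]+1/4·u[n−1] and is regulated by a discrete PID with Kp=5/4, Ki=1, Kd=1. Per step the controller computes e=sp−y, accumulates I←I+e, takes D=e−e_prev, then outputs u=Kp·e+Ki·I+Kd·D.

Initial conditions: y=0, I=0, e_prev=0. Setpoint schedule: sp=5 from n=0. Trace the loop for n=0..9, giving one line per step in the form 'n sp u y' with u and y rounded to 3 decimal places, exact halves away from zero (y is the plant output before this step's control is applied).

(exact arithmetic carried between steps; '≈' marks a value shown rounded to 6 d.p. or computed from one; I and e_prev carry over from the previous line; the table rounds u and y to 3 d.p., halves away from zero)
n=0: y=0, sp=5, e=sp−y=5; I=5, D=e−e_prev=5; u=5/4·5+1·5+1·5=16.25; next y=-3/5·0+1/4·16.25=4.0625
n=1: y=4.0625, sp=5, e=sp−y=0.9375; I=5.9375, D=e−e_prev=-4.0625; u=5/4·0.9375+1·5.9375+1·(-4.0625)=3.046875; next y=-3/5·4.0625+1/4·3.046875≈-1.675781
n=2: y≈-1.675781, sp=5, e=sp−y≈6.675781; I≈12.613281, D=e−e_prev≈5.738281; u=5/4·6.675781+1·12.613281+1·5.738281≈26.696289; next y=-3/5·(-1.675781)+1/4·26.696289≈7.679541
n=3: y≈7.679541, sp=5, e=sp−y≈-2.679541; I≈9.933740, D=e−e_prev≈-9.355322; u=5/4·(-2.679541)+1·9.933740+1·(-9.355322)≈-2.771008; next y=-3/5·7.679541+1/4·(-2.771008)≈-5.300477
n=4: y≈-5.300477, sp=5, e=sp−y≈10.300477; I≈20.234217, D=e−e_prev≈12.980018; u=5/4·10.300477+1·20.234217+1·12.980018≈46.089830; next y=-3/5·(-5.300477)+1/4·46.089830≈14.702744
n=5: y≈14.702744, sp=5, e=sp−y≈-9.702744; I≈10.531473, D=e−e_prev≈-20.003220; u=5/4·(-9.702744)+1·10.531473+1·(-20.003220)≈-21.600177; next y=-3/5·14.702744+1/4·(-21.600177)≈-14.221690
n=6: y≈-14.221690, sp=5, e=sp−y≈19.221690; I≈29.753164, D=e−e_prev≈28.924434; u=5/4·19.221690+1·29.753164+1·28.924434≈82.704710; next y=-3/5·(-14.221690)+1/4·82.704710≈29.209192
n=7: y≈29.209192, sp=5, e=sp−y≈-24.209192; I≈5.543972, D=e−e_prev≈-43.430882; u=5/4·(-24.209192)+1·5.543972+1·(-43.430882)≈-68.148400; next y=-3/5·29.209192+1/4·(-68.148400)≈-34.562615
n=8: y≈-34.562615, sp=5, e=sp−y≈39.562615; I≈45.106587, D=e−e_prev≈63.771807; u=5/4·39.562615+1·45.106587+1·63.771807≈158.331663; next y=-3/5·(-34.562615)+1/4·158.331663≈60.320485
n=9: y≈60.320485, sp=5, e=sp−y≈-55.320485; I≈-10.213898, D=e−e_prev≈-94.883100; u=5/4·(-55.320485)+1·(-10.213898)+1·(-94.883100)≈-174.247604; next y=-3/5·60.320485+1/4·(-174.247604)≈-79.754192

0 5 16.250 0.000
1 5 3.047 4.063
2 5 26.696 -1.676
3 5 -2.771 7.680
4 5 46.090 -5.300
5 5 -21.600 14.703
6 5 82.705 -14.222
7 5 -68.148 29.209
8 5 158.332 -34.563
9 5 -174.248 60.320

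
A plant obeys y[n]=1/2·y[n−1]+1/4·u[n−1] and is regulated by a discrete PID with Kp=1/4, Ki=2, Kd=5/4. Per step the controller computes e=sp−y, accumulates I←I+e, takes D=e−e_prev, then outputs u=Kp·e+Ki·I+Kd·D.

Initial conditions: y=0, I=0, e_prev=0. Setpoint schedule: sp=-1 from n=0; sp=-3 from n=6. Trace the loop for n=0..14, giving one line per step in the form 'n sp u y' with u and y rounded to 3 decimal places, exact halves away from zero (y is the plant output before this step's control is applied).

(exact arithmetic carried between steps; '≈' marks a value shown rounded to 6 d.p. or computed from one; I and e_prev carry over from the previous line; the table rounds u and y to 3 d.p., halves away from zero)
n=0: y=0, sp=-1, e=sp−y=-1; I=-1, D=e−e_prev=-1; u=1/4·(-1)+2·(-1)+5/4·(-1)=-3.5; next y=1/2·0+1/4·(-3.5)=-0.875
n=1: y=-0.875, sp=-1, e=sp−y=-0.125; I=-1.125, D=e−e_prev=0.875; u=1/4·(-0.125)+2·(-1.125)+5/4·0.875=-1.1875; next y=1/2·(-0.875)+1/4·(-1.1875)=-0.734375
n=2: y=-0.734375, sp=-1, e=sp−y=-0.265625; I=-1.390625, D=e−e_prev=-0.140625; u=1/4·(-0.265625)+2·(-1.390625)+5/4·(-0.140625)≈-3.023438; next y=1/2·(-0.734375)+1/4·(-3.023438)≈-1.123047
n=3: y≈-1.123047, sp=-1, e=sp−y≈0.123047; I≈-1.267578, D=e−e_prev≈0.388672; u=1/4·0.123047+2·(-1.267578)+5/4·0.388672≈-2.018555; next y=1/2·(-1.123047)+1/4·(-2.018555)≈-1.066162
n=4: y≈-1.066162, sp=-1, e=sp−y≈0.066162; I≈-1.201416, D=e−e_prev≈-0.056885; u=1/4·0.066162+2·(-1.201416)+5/4·(-0.056885)≈-2.457397; next y=1/2·(-1.066162)+1/4·(-2.457397)≈-1.147430
n=5: y≈-1.147430, sp=-1, e=sp−y≈0.147430; I≈-1.053986, D=e−e_prev≈0.081268; u=1/4·0.147430+2·(-1.053986)+5/4·0.081268≈-1.969528; next y=1/2·(-1.147430)+1/4·(-1.969528)≈-1.066097
n=6: y≈-1.066097, sp=-3, e=sp−y≈-1.933903; I≈-2.987888, D=e−e_prev≈-2.081333; u=1/4·(-1.933903)+2·(-2.987888)+5/4·(-2.081333)≈-9.060919; next y=1/2·(-1.066097)+1/4·(-9.060919)≈-2.798278
n=7: y≈-2.798278, sp=-3, e=sp−y≈-0.201722; I≈-3.189610, D=e−e_prev≈1.732181; u=1/4·(-0.201722)+2·(-3.189610)+5/4·1.732181≈-4.264424; next y=1/2·(-2.798278)+1/4·(-4.264424)≈-2.465245
n=8: y≈-2.465245, sp=-3, e=sp−y≈-0.534755; I≈-3.724365, D=e−e_prev≈-0.333033; u=1/4·(-0.534755)+2·(-3.724365)+5/4·(-0.333033)≈-7.998710; next y=1/2·(-2.465245)+1/4·(-7.998710)≈-3.232300
n=9: y≈-3.232300, sp=-3, e=sp−y≈0.232300; I≈-3.492065, D=e−e_prev≈0.767055; u=1/4·0.232300+2·(-3.492065)+5/4·0.767055≈-5.967236; next y=1/2·(-3.232300)+1/4·(-5.967236)≈-3.107959
n=10: y≈-3.107959, sp=-3, e=sp−y≈0.107959; I≈-3.384106, D=e−e_prev≈-0.124341; u=1/4·0.107959+2·(-3.384106)+5/4·(-0.124341)≈-6.896648; next y=1/2·(-3.107959)+1/4·(-6.896648)≈-3.278142
n=11: y≈-3.278142, sp=-3, e=sp−y≈0.278142; I≈-3.105964, D=e−e_prev≈0.170183; u=1/4·0.278142+2·(-3.105964)+5/4·0.170183≈-5.929665; next y=1/2·(-3.278142)+1/4·(-5.929665)≈-3.121487
n=12: y≈-3.121487, sp=-3, e=sp−y≈0.121487; I≈-2.984477, D=e−e_prev≈-0.156655; u=1/4·0.121487+2·(-2.984477)+5/4·(-0.156655)≈-6.134401; next y=1/2·(-3.121487)+1/4·(-6.134401)≈-3.094344
n=13: y≈-3.094344, sp=-3, e=sp−y≈0.094344; I≈-2.890134, D=e−e_prev≈-0.027143; u=1/4·0.094344+2·(-2.890134)+5/4·(-0.027143)≈-5.790610; next y=1/2·(-3.094344)+1/4·(-5.790610)≈-2.994824
n=14: y≈-2.994824, sp=-3, e=sp−y≈-0.005176; I≈-2.895309, D=e−e_prev≈-0.099519; u=1/4·(-0.005176)+2·(-2.895309)+5/4·(-0.099519)≈-5.916311; next y=1/2·(-2.994824)+1/4·(-5.916311)≈-2.976490

0 -1 -3.500 0.000
1 -1 -1.188 -0.875
2 -1 -3.023 -0.734
3 -1 -2.019 -1.123
4 -1 -2.457 -1.066
5 -1 -1.970 -1.147
6 -3 -9.061 -1.066
7 -3 -4.264 -2.798
8 -3 -7.999 -2.465
9 -3 -5.967 -3.232
10 -3 -6.897 -3.108
11 -3 -5.930 -3.278
12 -3 -6.134 -3.121
13 -3 -5.791 -3.094
14 -3 -5.916 -2.995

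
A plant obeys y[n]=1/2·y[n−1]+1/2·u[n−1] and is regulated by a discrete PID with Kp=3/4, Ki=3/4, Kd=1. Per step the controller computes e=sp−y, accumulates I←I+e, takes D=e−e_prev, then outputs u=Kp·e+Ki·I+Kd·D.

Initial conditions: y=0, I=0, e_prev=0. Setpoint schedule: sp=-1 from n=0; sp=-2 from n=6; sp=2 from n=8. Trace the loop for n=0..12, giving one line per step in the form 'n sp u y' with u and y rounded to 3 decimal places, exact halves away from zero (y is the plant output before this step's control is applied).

(exact arithmetic carried between steps; '≈' marks a value shown rounded to 6 d.p. or computed from one; I and e_prev carry over from the previous line; the table rounds u and y to 3 d.p., halves away from zero)
n=0: y=0, sp=-1, e=sp−y=-1; I=-1, D=e−e_prev=-1; u=3/4·(-1)+3/4·(-1)+1·(-1)=-2.5; next y=1/2·0+1/2·(-2.5)=-1.25
n=1: y=-1.25, sp=-1, e=sp−y=0.25; I=-0.75, D=e−e_prev=1.25; u=3/4·0.25+3/4·(-0.75)+1·1.25=0.875; next y=1/2·(-1.25)+1/2·0.875=-0.1875
n=2: y=-0.1875, sp=-1, e=sp−y=-0.8125; I=-1.5625, D=e−e_prev=-1.0625; u=3/4·(-0.8125)+3/4·(-1.5625)+1·(-1.0625)=-2.84375; next y=1/2·(-0.1875)+1/2·(-2.84375)=-1.515625
n=3: y=-1.515625, sp=-1, e=sp−y=0.515625; I=-1.046875, D=e−e_prev=1.328125; u=3/4·0.515625+3/4·(-1.046875)+1·1.328125≈0.929688; next y=1/2·(-1.515625)+1/2·0.929688≈-0.292969
n=4: y≈-0.292969, sp=-1, e=sp−y≈-0.707031; I≈-1.753906, D=e−e_prev≈-1.222656; u=3/4·(-0.707031)+3/4·(-1.753906)+1·(-1.222656)≈-3.068359; next y=1/2·(-0.292969)+1/2·(-3.068359)≈-1.680664
n=5: y≈-1.680664, sp=-1, e=sp−y≈0.680664; I≈-1.073242, D=e−e_prev≈1.387695; u=3/4·0.680664+3/4·(-1.073242)+1·1.387695≈1.093262; next y=1/2·(-1.680664)+1/2·1.093262≈-0.293701
n=6: y≈-0.293701, sp=-2, e=sp−y≈-1.706299; I≈-2.779541, D=e−e_prev≈-2.386963; u=3/4·(-1.706299)+3/4·(-2.779541)+1·(-2.386963)≈-5.751343; next y=1/2·(-0.293701)+1/2·(-5.751343)≈-3.022522
n=7: y≈-3.022522, sp=-2, e=sp−y≈1.022522; I≈-1.757019, D=e−e_prev≈2.728821; u=3/4·1.022522+3/4·(-1.757019)+1·2.728821≈2.177948; next y=1/2·(-3.022522)+1/2·2.177948≈-0.422287
n=8: y≈-0.422287, sp=2, e=sp−y≈2.422287; I≈0.665268, D=e−e_prev≈1.399765; u=3/4·2.422287+3/4·0.665268+1·1.399765≈3.715431; next y=1/2·(-0.422287)+1/2·3.715431≈1.646572
n=9: y≈1.646572, sp=2, e=sp−y≈0.353428; I≈1.018696, D=e−e_prev≈-2.068859; u=3/4·0.353428+3/4·1.018696+1·(-2.068859)≈-1.039766; next y=1/2·1.646572+1/2·(-1.039766)≈0.303403
n=10: y≈0.303403, sp=2, e=sp−y≈1.696597; I≈2.715293, D=e−e_prev≈1.343169; u=3/4·1.696597+3/4·2.715293+1·1.343169≈4.652087; next y=1/2·0.303403+1/2·4.652087≈2.477745
n=11: y≈2.477745, sp=2, e=sp−y≈-0.477745; I≈2.237548, D=e−e_prev≈-2.174342; u=3/4·(-0.477745)+3/4·2.237548+1·(-2.174342)≈-0.854489; next y=1/2·2.477745+1/2·(-0.854489)≈0.811628
n=12: y≈0.811628, sp=2, e=sp−y≈1.188372; I≈3.425920, D=e−e_prev≈1.666117; u=3/4·1.188372+3/4·3.425920+1·1.666117≈5.126837; next y=1/2·0.811628+1/2·5.126837≈2.969232

0 -1 -2.500 0.000
1 -1 0.875 -1.250
2 -1 -2.844 -0.188
3 -1 0.930 -1.516
4 -1 -3.068 -0.293
5 -1 1.093 -1.681
6 -2 -5.751 -0.294
7 -2 2.178 -3.023
8 2 3.715 -0.422
9 2 -1.040 1.647
10 2 4.652 0.303
11 2 -0.854 2.478
12 2 5.127 0.812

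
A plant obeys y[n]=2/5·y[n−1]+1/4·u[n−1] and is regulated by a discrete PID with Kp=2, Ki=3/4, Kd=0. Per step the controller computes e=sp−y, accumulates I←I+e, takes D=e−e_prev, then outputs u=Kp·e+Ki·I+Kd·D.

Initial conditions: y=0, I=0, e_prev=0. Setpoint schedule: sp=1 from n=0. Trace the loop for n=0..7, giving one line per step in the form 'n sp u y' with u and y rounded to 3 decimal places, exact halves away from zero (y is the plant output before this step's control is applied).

0 1 2.750 0.000
1 1 1.609 0.688
2 1 1.872 0.677
3 1 1.945 0.739
4 1 2.023 0.782
5 1 2.086 0.818
6 1 2.138 0.849
7 1 2.182 0.874

(exact arithmetic carried between steps; '≈' marks a value shown rounded to 6 d.p. or computed from one; I and e_prev carry over from the previous line; the table rounds u and y to 3 d.p., halves away from zero)
n=0: y=0, sp=1, e=sp−y=1; I=1, D=e−e_prev=1; u=2·1+3/4·1+0·1=2.75; next y=2/5·0+1/4·2.75=0.6875
n=1: y=0.6875, sp=1, e=sp−y=0.3125; I=1.3125, D=e−e_prev=-0.6875; u=2·0.3125+3/4·1.3125+0·(-0.6875)=1.609375; next y=2/5·0.6875+1/4·1.609375≈0.677344
n=2: y≈0.677344, sp=1, e=sp−y≈0.322656; I≈1.635156, D=e−e_prev≈0.010156; u=2·0.322656+3/4·1.635156+0·0.010156≈1.871680; next y=2/5·0.677344+1/4·1.871680≈0.738857
n=3: y≈0.738857, sp=1, e=sp−y≈0.261143; I≈1.896299, D=e−e_prev≈-0.061514; u=2·0.261143+3/4·1.896299+0·(-0.061514)≈1.944509; next y=2/5·0.738857+1/4·1.944509≈0.781670
n=4: y≈0.781670, sp=1, e=sp−y≈0.218330; I≈2.114629, D=e−e_prev≈-0.042813; u=2·0.218330+3/4·2.114629+0·(-0.042813)≈2.022631; next y=2/5·0.781670+1/4·2.022631≈0.818326
n=5: y≈0.818326, sp=1, e=sp−y≈0.181674; I≈2.296303, D=e−e_prev≈-0.036656; u=2·0.181674+3/4·2.296303+0·(-0.036656)≈2.085575; next y=2/5·0.818326+1/4·2.085575≈0.848724
n=6: y≈0.848724, sp=1, e=sp−y≈0.151276; I≈2.447579, D=e−e_prev≈-0.030398; u=2·0.151276+3/4·2.447579+0·(-0.030398)≈2.138236; next y=2/5·0.848724+1/4·2.138236≈0.874049
n=7: y≈0.874049, sp=1, e=sp−y≈0.125951; I≈2.573530, D=e−e_prev≈-0.025324; u=2·0.125951+3/4·2.573530+0·(-0.025324)≈2.182050; next y=2/5·0.874049+1/4·2.182050≈0.895132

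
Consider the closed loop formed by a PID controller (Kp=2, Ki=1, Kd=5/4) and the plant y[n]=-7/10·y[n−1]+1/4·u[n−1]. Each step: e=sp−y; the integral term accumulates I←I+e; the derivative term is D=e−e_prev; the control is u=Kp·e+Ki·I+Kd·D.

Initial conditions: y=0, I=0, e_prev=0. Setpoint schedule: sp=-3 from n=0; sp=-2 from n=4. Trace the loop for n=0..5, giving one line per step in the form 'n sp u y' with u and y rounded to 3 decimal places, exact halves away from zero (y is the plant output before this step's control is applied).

(exact arithmetic carried between steps; '≈' marks a value shown rounded to 6 d.p. or computed from one; I and e_prev carry over from the previous line; the table rounds u and y to 3 d.p., halves away from zero)
n=0: y=0, sp=-3, e=sp−y=-3; I=-3, D=e−e_prev=-3; u=2·(-3)+1·(-3)+5/4·(-3)=-12.75; next y=-7/10·0+1/4·(-12.75)=-3.1875
n=1: y=-3.1875, sp=-3, e=sp−y=0.1875; I=-2.8125, D=e−e_prev=3.1875; u=2·0.1875+1·(-2.8125)+5/4·3.1875=1.546875; next y=-7/10·(-3.1875)+1/4·1.546875≈2.617969
n=2: y≈2.617969, sp=-3, e=sp−y≈-5.617969; I≈-8.430469, D=e−e_prev≈-5.805469; u=2·(-5.617969)+1·(-8.430469)+5/4·(-5.805469)≈-26.923242; next y=-7/10·2.617969+1/4·(-26.923242)≈-8.563389
n=3: y≈-8.563389, sp=-3, e=sp−y≈5.563389; I≈-2.867080, D=e−e_prev≈11.181357; u=2·5.563389+1·(-2.867080)+5/4·11.181357≈22.236394; next y=-7/10·(-8.563389)+1/4·22.236394≈11.553471
n=4: y≈11.553471, sp=-2, e=sp−y≈-13.553471; I≈-16.420551, D=e−e_prev≈-19.116859; u=2·(-13.553471)+1·(-16.420551)+5/4·(-19.116859)≈-67.423566; next y=-7/10·11.553471+1/4·(-67.423566)≈-24.943321
n=5: y≈-24.943321, sp=-2, e=sp−y≈22.943321; I≈6.522770, D=e−e_prev≈36.496791; u=2·22.943321+1·6.522770+5/4·36.496791≈98.030401; next y=-7/10·(-24.943321)+1/4·98.030401≈41.967925

0 -3 -12.750 0.000
1 -3 1.547 -3.188
2 -3 -26.923 2.618
3 -3 22.236 -8.563
4 -2 -67.424 11.553
5 -2 98.030 -24.943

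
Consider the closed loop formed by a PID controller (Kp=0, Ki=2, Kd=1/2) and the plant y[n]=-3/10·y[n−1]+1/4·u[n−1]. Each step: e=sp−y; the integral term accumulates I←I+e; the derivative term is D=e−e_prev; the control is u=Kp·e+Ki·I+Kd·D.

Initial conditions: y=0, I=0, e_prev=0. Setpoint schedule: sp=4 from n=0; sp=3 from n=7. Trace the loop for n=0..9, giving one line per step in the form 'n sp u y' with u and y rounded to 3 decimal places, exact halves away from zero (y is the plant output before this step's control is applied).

(exact arithmetic carried between steps; '≈' marks a value shown rounded to 6 d.p. or computed from one; I and e_prev carry over from the previous line; the table rounds u and y to 3 d.p., halves away from zero)
n=0: y=0, sp=4, e=sp−y=4; I=4, D=e−e_prev=4; u=0·4+2·4+1/2·4=10; next y=-3/10·0+1/4·10=2.5
n=1: y=2.5, sp=4, e=sp−y=1.5; I=5.5, D=e−e_prev=-2.5; u=0·1.5+2·5.5+1/2·(-2.5)=9.75; next y=-3/10·2.5+1/4·9.75=1.6875
n=2: y=1.6875, sp=4, e=sp−y=2.3125; I=7.8125, D=e−e_prev=0.8125; u=0·2.3125+2·7.8125+1/2·0.8125=16.03125; next y=-3/10·1.6875+1/4·16.03125≈3.501563
n=3: y≈3.501563, sp=4, e=sp−y≈0.498438; I≈8.310938, D=e−e_prev≈-1.814063; u=0·0.498438+2·8.310938+1/2·(-1.814063)≈15.714844; next y=-3/10·3.501563+1/4·15.714844≈2.878242
n=4: y≈2.878242, sp=4, e=sp−y≈1.121758; I≈9.432695, D=e−e_prev≈0.623320; u=0·1.121758+2·9.432695+1/2·0.623320≈19.177051; next y=-3/10·2.878242+1/4·19.177051≈3.930790
n=5: y≈3.930790, sp=4, e=sp−y≈0.069210; I≈9.501905, D=e−e_prev≈-1.052548; u=0·0.069210+2·9.501905+1/2·(-1.052548)≈18.477537; next y=-3/10·3.930790+1/4·18.477537≈3.440147
n=6: y≈3.440147, sp=4, e=sp−y≈0.559853; I≈10.061758, D=e−e_prev≈0.490643; u=0·0.559853+2·10.061758+1/2·0.490643≈20.368838; next y=-3/10·3.440147+1/4·20.368838≈4.060165
n=7: y≈4.060165, sp=3, e=sp−y≈-1.060165; I≈9.001593, D=e−e_prev≈-1.620018; u=0·(-1.060165)+2·9.001593+1/2·(-1.620018)≈17.193177; next y=-3/10·4.060165+1/4·17.193177≈3.080245
n=8: y≈3.080245, sp=3, e=sp−y≈-0.080245; I≈8.921348, D=e−e_prev≈0.979921; u=0·(-0.080245)+2·8.921348+1/2·0.979921≈18.332657; next y=-3/10·3.080245+1/4·18.332657≈3.659091
n=9: y≈3.659091, sp=3, e=sp−y≈-0.659091; I≈8.262257, D=e−e_prev≈-0.578846; u=0·(-0.659091)+2·8.262257+1/2·(-0.578846)≈16.235092; next y=-3/10·3.659091+1/4·16.235092≈2.961046

0 4 10.000 0.000
1 4 9.750 2.500
2 4 16.031 1.688
3 4 15.715 3.502
4 4 19.177 2.878
5 4 18.478 3.931
6 4 20.369 3.440
7 3 17.193 4.060
8 3 18.333 3.080
9 3 16.235 3.659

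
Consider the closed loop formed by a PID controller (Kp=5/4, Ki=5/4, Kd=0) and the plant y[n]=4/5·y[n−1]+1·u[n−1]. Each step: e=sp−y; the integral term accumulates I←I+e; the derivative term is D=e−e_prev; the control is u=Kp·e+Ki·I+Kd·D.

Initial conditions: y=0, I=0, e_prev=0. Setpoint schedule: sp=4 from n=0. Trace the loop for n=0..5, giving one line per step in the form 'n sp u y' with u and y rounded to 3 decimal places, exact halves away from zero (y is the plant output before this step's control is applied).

0 4 10.000 0.000
1 4 -10.000 10.000
2 4 12.500 -2.000
3 4 -12.250 10.900
4 4 15.200 -3.530
5 4 -15.153 12.376

(exact arithmetic carried between steps; '≈' marks a value shown rounded to 6 d.p. or computed from one; I and e_prev carry over from the previous line; the table rounds u and y to 3 d.p., halves away from zero)
n=0: y=0, sp=4, e=sp−y=4; I=4, D=e−e_prev=4; u=5/4·4+5/4·4+0·4=10; next y=4/5·0+1·10=10
n=1: y=10, sp=4, e=sp−y=-6; I=-2, D=e−e_prev=-10; u=5/4·(-6)+5/4·(-2)+0·(-10)=-10; next y=4/5·10+1·(-10)=-2
n=2: y=-2, sp=4, e=sp−y=6; I=4, D=e−e_prev=12; u=5/4·6+5/4·4+0·12=12.5; next y=4/5·(-2)+1·12.5=10.9
n=3: y=10.9, sp=4, e=sp−y=-6.9; I=-2.9, D=e−e_prev=-12.9; u=5/4·(-6.9)+5/4·(-2.9)+0·(-12.9)=-12.25; next y=4/5·10.9+1·(-12.25)=-3.53
n=4: y=-3.53, sp=4, e=sp−y=7.53; I=4.63, D=e−e_prev=14.43; u=5/4·7.53+5/4·4.63+0·14.43=15.2; next y=4/5·(-3.53)+1·15.2=12.376
n=5: y=12.376, sp=4, e=sp−y=-8.376; I=-3.746, D=e−e_prev=-15.906; u=5/4·(-8.376)+5/4·(-3.746)+0·(-15.906)=-15.1525; next y=4/5·12.376+1·(-15.1525)=-5.2517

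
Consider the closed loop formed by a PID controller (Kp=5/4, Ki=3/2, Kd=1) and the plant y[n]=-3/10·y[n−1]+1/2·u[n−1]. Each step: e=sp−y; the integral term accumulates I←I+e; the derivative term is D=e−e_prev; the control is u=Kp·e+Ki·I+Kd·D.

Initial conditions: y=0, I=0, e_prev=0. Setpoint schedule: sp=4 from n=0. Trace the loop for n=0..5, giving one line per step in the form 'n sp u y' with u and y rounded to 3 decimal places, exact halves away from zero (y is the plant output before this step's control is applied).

(exact arithmetic carried between steps; '≈' marks a value shown rounded to 6 d.p. or computed from one; I and e_prev carry over from the previous line; the table rounds u and y to 3 d.p., halves away from zero)
n=0: y=0, sp=4, e=sp−y=4; I=4, D=e−e_prev=4; u=5/4·4+3/2·4+1·4=15; next y=-3/10·0+1/2·15=7.5
n=1: y=7.5, sp=4, e=sp−y=-3.5; I=0.5, D=e−e_prev=-7.5; u=5/4·(-3.5)+3/2·0.5+1·(-7.5)=-11.125; next y=-3/10·7.5+1/2·(-11.125)=-7.8125
n=2: y=-7.8125, sp=4, e=sp−y=11.8125; I=12.3125, D=e−e_prev=15.3125; u=5/4·11.8125+3/2·12.3125+1·15.3125=48.546875; next y=-3/10·(-7.8125)+1/2·48.546875≈26.617188
n=3: y≈26.617188, sp=4, e=sp−y≈-22.617188; I≈-10.304688, D=e−e_prev≈-34.429688; u=5/4·(-22.617188)+3/2·(-10.304688)+1·(-34.429688)≈-78.158203; next y=-3/10·26.617188+1/2·(-78.158203)≈-47.064258
n=4: y≈-47.064258, sp=4, e=sp−y≈51.064258; I≈40.759570, D=e−e_prev≈73.681445; u=5/4·51.064258+3/2·40.759570+1·73.681445≈198.651123; next y=-3/10·(-47.064258)+1/2·198.651123≈113.444839
n=5: y≈113.444839, sp=4, e=sp−y≈-109.444839; I≈-68.685269, D=e−e_prev≈-160.509097; u=5/4·(-109.444839)+3/2·(-68.685269)+1·(-160.509097)≈-400.343048; next y=-3/10·113.444839+1/2·(-400.343048)≈-234.204976

0 4 15.000 0.000
1 4 -11.125 7.500
2 4 48.547 -7.813
3 4 -78.158 26.617
4 4 198.651 -47.064
5 4 -400.343 113.445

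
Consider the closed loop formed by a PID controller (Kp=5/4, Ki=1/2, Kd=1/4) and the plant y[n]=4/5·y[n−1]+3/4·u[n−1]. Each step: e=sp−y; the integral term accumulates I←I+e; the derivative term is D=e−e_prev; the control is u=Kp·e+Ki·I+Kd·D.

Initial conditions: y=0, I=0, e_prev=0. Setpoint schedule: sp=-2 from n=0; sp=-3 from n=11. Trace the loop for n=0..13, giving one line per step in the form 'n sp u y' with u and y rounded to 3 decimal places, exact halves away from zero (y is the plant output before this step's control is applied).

0 -2 -4.000 0.000
1 -2 1.500 -3.000
2 -2 -2.200 -1.275
3 -2 0.659 -2.670
4 -2 -1.411 -1.642
5 -2 0.127 -2.372
6 -2 -1.009 -1.802
7 -2 -0.173 -2.198
8 -2 -0.793 -1.889
9 -2 -0.337 -2.105
10 -2 -0.675 -1.937
11 -3 -2.427 -2.056
12 -3 0.139 -3.465
13 -3 -1.575 -2.667

(exact arithmetic carried between steps; '≈' marks a value shown rounded to 6 d.p. or computed from one; I and e_prev carry over from the previous line; the table rounds u and y to 3 d.p., halves away from zero)
n=0: y=0, sp=-2, e=sp−y=-2; I=-2, D=e−e_prev=-2; u=5/4·(-2)+1/2·(-2)+1/4·(-2)=-4; next y=4/5·0+3/4·(-4)=-3
n=1: y=-3, sp=-2, e=sp−y=1; I=-1, D=e−e_prev=3; u=5/4·1+1/2·(-1)+1/4·3=1.5; next y=4/5·(-3)+3/4·1.5=-1.275
n=2: y=-1.275, sp=-2, e=sp−y=-0.725; I=-1.725, D=e−e_prev=-1.725; u=5/4·(-0.725)+1/2·(-1.725)+1/4·(-1.725)=-2.2; next y=4/5·(-1.275)+3/4·(-2.2)=-2.67
n=3: y=-2.67, sp=-2, e=sp−y=0.67; I=-1.055, D=e−e_prev=1.395; u=5/4·0.67+1/2·(-1.055)+1/4·1.395=0.65875; next y=4/5·(-2.67)+3/4·0.65875≈-1.641938
n=4: y≈-1.641938, sp=-2, e=sp−y≈-0.358063; I≈-1.413063, D=e−e_prev≈-1.028063; u=5/4·(-0.358063)+1/2·(-1.413063)+1/4·(-1.028063)≈-1.411125; next y=4/5·(-1.641938)+3/4·(-1.411125)≈-2.371894
n=5: y≈-2.371894, sp=-2, e=sp−y≈0.371894; I≈-1.041169, D=e−e_prev≈0.729956; u=5/4·0.371894+1/2·(-1.041169)+1/4·0.729956≈0.126772; next y=4/5·(-2.371894)+3/4·0.126772≈-1.802436
n=6: y≈-1.802436, sp=-2, e=sp−y≈-0.197564; I≈-1.238733, D=e−e_prev≈-0.569458; u=5/4·(-0.197564)+1/2·(-1.238733)+1/4·(-0.569458)≈-1.008686; next y=4/5·(-1.802436)+3/4·(-1.008686)≈-2.198463
n=7: y≈-2.198463, sp=-2, e=sp−y≈0.198463; I≈-1.040270, D=e−e_prev≈0.396027; u=5/4·0.198463+1/2·(-1.040270)+1/4·0.396027≈-0.173049; next y=4/5·(-2.198463)+3/4·(-0.173049)≈-1.888557
n=8: y≈-1.888557, sp=-2, e=sp−y≈-0.111443; I≈-1.151712, D=e−e_prev≈-0.309906; u=5/4·(-0.111443)+1/2·(-1.151712)+1/4·(-0.309906)≈-0.792636; next y=4/5·(-1.888557)+3/4·(-0.792636)≈-2.105323
n=9: y≈-2.105323, sp=-2, e=sp−y≈0.105323; I≈-1.046389, D=e−e_prev≈0.216765; u=5/4·0.105323+1/2·(-1.046389)+1/4·0.216765≈-0.337350; next y=4/5·(-2.105323)+3/4·(-0.337350)≈-1.937271
n=10: y≈-1.937271, sp=-2, e=sp−y≈-0.062729; I≈-1.109119, D=e−e_prev≈-0.168052; u=5/4·(-0.062729)+1/2·(-1.109119)+1/4·(-0.168052)≈-0.674984; next y=4/5·(-1.937271)+3/4·(-0.674984)≈-2.056055
n=11: y≈-2.056055, sp=-3, e=sp−y≈-0.943945; I≈-2.053064, D=e−e_prev≈-0.881216; u=5/4·(-0.943945)+1/2·(-2.053064)+1/4·(-0.881216)≈-2.426768; next y=4/5·(-2.056055)+3/4·(-2.426768)≈-3.464920
n=12: y≈-3.464920, sp=-3, e=sp−y≈0.464920; I≈-1.588145, D=e−e_prev≈1.408865; u=5/4·0.464920+1/2·(-1.588145)+1/4·1.408865≈0.139293; next y=4/5·(-3.464920)+3/4·0.139293≈-2.667466
n=13: y≈-2.667466, sp=-3, e=sp−y≈-0.332534; I≈-1.920679, D=e−e_prev≈-0.797454; u=5/4·(-0.332534)+1/2·(-1.920679)+1/4·(-0.797454)≈-1.575371; next y=4/5·(-2.667466)+3/4·(-1.575371)≈-3.315501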